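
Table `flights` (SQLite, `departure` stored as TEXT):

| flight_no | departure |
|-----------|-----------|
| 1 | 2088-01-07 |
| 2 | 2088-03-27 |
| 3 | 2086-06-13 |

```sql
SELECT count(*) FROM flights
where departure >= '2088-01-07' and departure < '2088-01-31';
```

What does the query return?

Rows in [2088-01-07, 2088-01-31): 2088-01-07 → 1 row.

1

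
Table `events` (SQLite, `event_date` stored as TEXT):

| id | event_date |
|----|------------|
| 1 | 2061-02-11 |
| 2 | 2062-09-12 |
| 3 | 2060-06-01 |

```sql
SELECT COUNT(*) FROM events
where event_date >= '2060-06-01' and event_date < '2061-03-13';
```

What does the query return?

Rows in [2060-06-01, 2061-03-13): 2061-02-11, 2060-06-01 → 2 rows.

2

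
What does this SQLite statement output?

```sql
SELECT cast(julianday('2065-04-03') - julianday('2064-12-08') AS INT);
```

23 days remain in December 2064 after the 8th (31 − 8).
January 2065: 31 days.
February 2065: 28 days.
March 2065: 31 days.
Then 3 days into April 2065.
Total: 23 + 31 + 28 + 31 + 3 = 116.

116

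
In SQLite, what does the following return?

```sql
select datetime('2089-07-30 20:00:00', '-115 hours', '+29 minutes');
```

2089-07-26 01:29:00

-115 hours from 2089-07-30 20:00:00 is 2089-07-26 01:00:00 (crosses midnight).
+29 minutes from 2089-07-26 01:00:00 is 2089-07-26 01:29:00.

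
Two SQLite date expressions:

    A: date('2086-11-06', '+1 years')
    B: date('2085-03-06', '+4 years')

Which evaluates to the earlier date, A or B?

A

A = 2087-11-06.
B = 2089-03-06.
A is earlier.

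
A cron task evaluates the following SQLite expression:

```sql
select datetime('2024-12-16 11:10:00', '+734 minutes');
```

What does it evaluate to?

734 minutes = 12h 14m; +734 minutes from 2024-12-16 11:10:00 is 2024-12-16 23:24:00.

2024-12-16 23:24:00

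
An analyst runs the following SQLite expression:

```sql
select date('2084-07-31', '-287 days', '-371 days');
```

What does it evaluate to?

Applying '-287 days' to 2084-07-31: counting 287 days back gives 2083-10-18.
Applying '-371 days' to 2083-10-18: counting 371 days back gives 2082-10-12.

2082-10-12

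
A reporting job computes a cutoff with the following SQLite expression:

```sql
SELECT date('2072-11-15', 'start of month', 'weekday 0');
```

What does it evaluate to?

`start of month` rewinds 2072-11-15 to 2072-11-01.
`weekday 0` advances to the next Sunday; 2072-11-01 is a Tuesday, so it moves forward to 2072-11-06.

2072-11-06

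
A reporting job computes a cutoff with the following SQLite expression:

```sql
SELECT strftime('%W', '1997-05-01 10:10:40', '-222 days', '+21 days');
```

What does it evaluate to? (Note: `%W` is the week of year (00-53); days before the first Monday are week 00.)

41

First apply '-222 days', '+21 days': 1997-05-01 10:10:40 → 1996-10-12 10:10:40.
1996-10-12 is a Saturday. SQLite's %W counts Mondays since the year started; the result is 41.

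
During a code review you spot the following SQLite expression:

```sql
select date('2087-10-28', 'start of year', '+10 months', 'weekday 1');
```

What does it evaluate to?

2087-11-03

`start of year` rewinds 2087-10-28 to 2087-01-01.
Adding +10 months to 2087-01-01 gives 2087-11-01.
`weekday 1` advances to the next Monday; 2087-11-01 is a Saturday, so it moves forward to 2087-11-03.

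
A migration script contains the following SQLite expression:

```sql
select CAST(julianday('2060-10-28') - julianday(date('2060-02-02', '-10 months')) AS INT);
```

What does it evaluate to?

Adding -10 months to 2060-02-02 gives 2059-04-02.
28 days remain in April 2059 after the 2nd (30 − 2).
Full months from May 2059 through September 2060 contribute their day counts.
Then 28 days into October 2060.
Total: 28 + 31 + 30 + 31 + 31 + 30 + 31 + 30 + 31 + 31 + 29 + 31 + 30 + 31 + 30 + 31 + 31 + 30 + 28 = 575.

575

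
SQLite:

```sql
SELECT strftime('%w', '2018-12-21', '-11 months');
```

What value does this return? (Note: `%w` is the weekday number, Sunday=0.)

First apply '-11 months': 2018-12-21 → 2018-01-21.
2018-01-21 is a Sunday; with Sunday=0 that is 0.

0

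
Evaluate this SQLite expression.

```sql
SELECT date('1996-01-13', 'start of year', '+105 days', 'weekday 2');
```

`start of year` rewinds 1996-01-13 to 1996-01-01.
Applying '+105 days' to 1996-01-01: counting 105 days forward gives 1996-04-15.
`weekday 2` advances to the next Tuesday; 1996-04-15 is a Monday, so it moves forward to 1996-04-16.

1996-04-16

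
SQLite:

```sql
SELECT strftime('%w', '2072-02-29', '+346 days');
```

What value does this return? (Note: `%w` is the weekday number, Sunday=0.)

First apply '+346 days': 2072-02-29 → 2073-02-09.
2073-02-09 is a Thursday; with Sunday=0 that is 4.

4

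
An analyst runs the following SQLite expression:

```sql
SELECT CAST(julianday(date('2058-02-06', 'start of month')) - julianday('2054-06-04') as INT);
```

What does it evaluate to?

1338

`start of month` rewinds 2058-02-06 to 2058-02-01.
26 days remain in June 2054 after the 4th (30 − 4).
Full months from July 2054 through January 2058 contribute their day counts.
Then 1 day into February 2058.
Total: 26 + 31 + 31 + 30 + 31 + 30 + 31 + 31 + 28 + 31 + 30 + 31 + 30 + 31 + 31 + 30 + 31 + 30 + 31 + 31 + 29 + 31 + 30 + 31 + 30 + 31 + 31 + 30 + 31 + 30 + 31 + 31 + 28 + 31 + 30 + 31 + 30 + 31 + 31 + 30 + 31 + 30 + 31 + 31 + 1 = 1338.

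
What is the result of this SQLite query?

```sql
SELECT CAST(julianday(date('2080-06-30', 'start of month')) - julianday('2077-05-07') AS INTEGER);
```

`start of month` rewinds 2080-06-30 to 2080-06-01.
24 days remain in May 2077 after the 7th (31 − 7).
Full months from June 2077 through May 2080 contribute their day counts.
Then 1 day into June 2080.
Total: 24 + 30 + 31 + 31 + 30 + 31 + 30 + 31 + 31 + 28 + 31 + 30 + 31 + 30 + 31 + 31 + 30 + 31 + 30 + 31 + 31 + 28 + 31 + 30 + 31 + 30 + 31 + 31 + 30 + 31 + 30 + 31 + 31 + 29 + 31 + 30 + 31 + 1 = 1121.

1121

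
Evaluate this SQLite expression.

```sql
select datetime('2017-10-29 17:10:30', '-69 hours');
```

-69 hours from 2017-10-29 17:10:30 is 2017-10-26 20:10:30 (crosses midnight).

2017-10-26 20:10:30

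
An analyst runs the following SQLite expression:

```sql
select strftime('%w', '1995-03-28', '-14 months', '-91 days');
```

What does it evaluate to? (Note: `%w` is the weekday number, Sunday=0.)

5

First apply '-14 months', '-91 days': 1995-03-28 → 1993-10-29.
1993-10-29 is a Friday; with Sunday=0 that is 5.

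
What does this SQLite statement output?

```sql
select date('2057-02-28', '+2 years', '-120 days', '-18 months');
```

Adding +2 years to 2057-02-28 gives 2059-02-28.
Applying '-120 days' to 2059-02-28: counting 120 days back gives 2058-10-31.
Adding -18 months to 2058-10-31 targets 2057-04-31. April 2057 has only 30 days, so SQLite normalizes the 1-day overflow forward to 2057-05-01.

2057-05-01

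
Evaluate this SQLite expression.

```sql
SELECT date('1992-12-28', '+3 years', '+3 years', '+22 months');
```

2000-10-28

Adding +3 years to 1992-12-28 gives 1995-12-28.
Adding +3 years to 1995-12-28 gives 1998-12-28.
Adding +22 months to 1998-12-28 gives 2000-10-28.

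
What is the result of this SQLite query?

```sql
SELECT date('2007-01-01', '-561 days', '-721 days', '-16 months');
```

2002-03-01

Applying '-561 days' to 2007-01-01: counting 561 days back gives 2005-06-19.
Applying '-721 days' to 2005-06-19: counting 721 days back gives 2003-06-29.
Adding -16 months to 2003-06-29 targets 2002-02-29. February 2002 has only 28 days, so SQLite normalizes the 1-day overflow forward to 2002-03-01.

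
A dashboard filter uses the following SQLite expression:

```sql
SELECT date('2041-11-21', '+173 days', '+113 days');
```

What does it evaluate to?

Applying '+173 days' to 2041-11-21: counting 173 days forward gives 2042-05-13.
Applying '+113 days' to 2042-05-13: counting 113 days forward gives 2042-09-03.

2042-09-03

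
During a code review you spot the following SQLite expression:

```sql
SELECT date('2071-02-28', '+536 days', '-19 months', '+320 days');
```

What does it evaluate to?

Applying '+536 days' to 2071-02-28: counting 536 days forward gives 2072-08-17.
Adding -19 months to 2072-08-17 gives 2071-01-17.
Applying '+320 days' to 2071-01-17: counting 320 days forward gives 2071-12-03.

2071-12-03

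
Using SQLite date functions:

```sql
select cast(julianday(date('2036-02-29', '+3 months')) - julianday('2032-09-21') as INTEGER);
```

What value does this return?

1346

Adding +3 months to 2036-02-29 gives 2036-05-29.
9 days remain in September 2032 after the 21st (30 − 21).
Full months from October 2032 through April 2036 contribute their day counts.
Then 29 days into May 2036.
Total: 9 + 31 + 30 + 31 + 31 + 28 + 31 + 30 + 31 + 30 + 31 + 31 + 30 + 31 + 30 + 31 + 31 + 28 + 31 + 30 + 31 + 30 + 31 + 31 + 30 + 31 + 30 + 31 + 31 + 28 + 31 + 30 + 31 + 30 + 31 + 31 + 30 + 31 + 30 + 31 + 31 + 29 + 31 + 30 + 29 = 1346.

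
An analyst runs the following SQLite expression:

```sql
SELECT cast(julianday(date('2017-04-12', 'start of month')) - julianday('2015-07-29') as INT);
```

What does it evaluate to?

`start of month` rewinds 2017-04-12 to 2017-04-01.
2 days remain in July 2015 after the 29th (31 − 29).
Full months from August 2015 through March 2017 contribute their day counts.
Then 1 day into April 2017.
Total: 2 + 31 + 30 + 31 + 30 + 31 + 31 + 29 + 31 + 30 + 31 + 30 + 31 + 31 + 30 + 31 + 30 + 31 + 31 + 28 + 31 + 1 = 612.

612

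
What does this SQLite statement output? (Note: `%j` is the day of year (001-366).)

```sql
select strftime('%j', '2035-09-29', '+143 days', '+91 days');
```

First apply '+143 days', '+91 days': 2035-09-29 → 2036-05-20.
Day-of-year for 2036-05-20: days since 2036-01-01 inclusive = 141, zero-padded to 141.

141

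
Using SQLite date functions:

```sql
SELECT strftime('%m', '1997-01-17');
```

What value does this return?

`%m` extracts the 2-digit month (01-12): 01.

01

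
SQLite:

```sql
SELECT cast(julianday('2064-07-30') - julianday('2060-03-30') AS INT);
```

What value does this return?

1 day remains in March 2060 after the 30th (31 − 30).
Full months from April 2060 through June 2064 contribute their day counts.
Then 30 days into July 2064.
Total: 1 + 30 + 31 + 30 + 31 + 31 + 30 + 31 + 30 + 31 + 31 + 28 + 31 + 30 + 31 + 30 + 31 + 31 + 30 + 31 + 30 + 31 + 31 + 28 + 31 + 30 + 31 + 30 + 31 + 31 + 30 + 31 + 30 + 31 + 31 + 28 + 31 + 30 + 31 + 30 + 31 + 31 + 30 + 31 + 30 + 31 + 31 + 29 + 31 + 30 + 31 + 30 + 30 = 1583.

1583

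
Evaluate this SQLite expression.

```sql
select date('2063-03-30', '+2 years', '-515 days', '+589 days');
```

2065-06-12

Adding +2 years to 2063-03-30 gives 2065-03-30.
Applying '-515 days' to 2065-03-30: counting 515 days back gives 2063-11-01.
Applying '+589 days' to 2063-11-01: counting 589 days forward gives 2065-06-12.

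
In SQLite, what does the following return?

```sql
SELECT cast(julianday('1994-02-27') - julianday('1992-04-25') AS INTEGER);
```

673

5 days remain in April 1992 after the 25th (30 − 25).
Full months from May 1992 through January 1994 contribute their day counts.
Then 27 days into February 1994.
Total: 5 + 31 + 30 + 31 + 31 + 30 + 31 + 30 + 31 + 31 + 28 + 31 + 30 + 31 + 30 + 31 + 31 + 30 + 31 + 30 + 31 + 31 + 27 = 673.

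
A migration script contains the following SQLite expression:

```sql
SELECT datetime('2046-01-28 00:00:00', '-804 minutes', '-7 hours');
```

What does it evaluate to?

804 minutes = 13h 24m; -804 minutes from 2046-01-28 00:00:00 is 2046-01-27 10:36:00 (crosses midnight).
-7 hours from 2046-01-27 10:36:00 is 2046-01-27 03:36:00.

2046-01-27 03:36:00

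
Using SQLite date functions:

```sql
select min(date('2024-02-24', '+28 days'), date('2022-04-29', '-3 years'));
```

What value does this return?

date('2024-02-24', '+28 days') → 2024-03-23.
date('2022-04-29', '-3 years') → 2019-04-29.
Earlier of the two is 2019-04-29.

2019-04-29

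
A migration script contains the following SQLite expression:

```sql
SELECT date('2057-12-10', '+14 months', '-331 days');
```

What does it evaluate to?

2058-03-16

Adding +14 months to 2057-12-10 gives 2059-02-10.
Applying '-331 days' to 2059-02-10: counting 331 days back gives 2058-03-16.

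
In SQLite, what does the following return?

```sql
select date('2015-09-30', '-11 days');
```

Going back 11 days within September lands on 2015-09-19.

2015-09-19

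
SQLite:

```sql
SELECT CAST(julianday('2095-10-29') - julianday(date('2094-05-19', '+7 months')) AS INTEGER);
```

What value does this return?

Adding +7 months to 2094-05-19 gives 2094-12-19.
12 days remain in December 2094 after the 19th (31 − 19).
Full months from January 2095 through September 2095 contribute their day counts.
Then 29 days into October 2095.
Total: 12 + 31 + 28 + 31 + 30 + 31 + 30 + 31 + 31 + 30 + 29 = 314.

314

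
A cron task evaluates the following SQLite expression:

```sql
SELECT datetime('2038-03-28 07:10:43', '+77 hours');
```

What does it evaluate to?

+77 hours from 2038-03-28 07:10:43 is 2038-03-31 12:10:43 (crosses midnight).

2038-03-31 12:10:43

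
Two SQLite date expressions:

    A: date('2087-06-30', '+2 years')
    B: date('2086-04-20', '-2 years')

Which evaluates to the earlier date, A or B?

A = 2089-06-30.
B = 2084-04-20.
B is earlier.

B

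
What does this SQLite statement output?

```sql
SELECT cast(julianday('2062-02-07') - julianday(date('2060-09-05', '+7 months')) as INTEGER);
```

Adding +7 months to 2060-09-05 gives 2061-04-05.
25 days remain in April 2061 after the 5th (30 − 5).
Full months from May 2061 through January 2062 contribute their day counts.
Then 7 days into February 2062.
Total: 25 + 31 + 30 + 31 + 31 + 30 + 31 + 30 + 31 + 31 + 7 = 308.

308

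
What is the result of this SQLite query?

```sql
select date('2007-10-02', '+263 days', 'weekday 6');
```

Applying '+263 days' to 2007-10-02: counting 263 days forward gives 2008-06-21.
`weekday 6` advances to the next Saturday; 2008-06-21 is already a Saturday, so it stays at 2008-06-21.

2008-06-21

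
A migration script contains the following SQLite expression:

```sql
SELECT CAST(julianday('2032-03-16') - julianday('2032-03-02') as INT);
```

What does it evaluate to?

14

Both dates are in March 2032: 16 − 2 = 14.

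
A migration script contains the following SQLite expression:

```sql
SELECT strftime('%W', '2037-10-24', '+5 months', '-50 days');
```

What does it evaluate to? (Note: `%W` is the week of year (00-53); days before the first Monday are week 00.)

First apply '+5 months', '-50 days': 2037-10-24 → 2038-02-02.
2038-02-02 is a Tuesday. SQLite's %W counts Mondays since the year started; the result is 05.

05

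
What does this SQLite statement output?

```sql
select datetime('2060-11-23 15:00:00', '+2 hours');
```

+2 hours from 2060-11-23 15:00:00 is 2060-11-23 17:00:00.

2060-11-23 17:00:00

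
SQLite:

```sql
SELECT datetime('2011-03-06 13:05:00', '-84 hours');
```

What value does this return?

2011-03-03 01:05:00

-84 hours from 2011-03-06 13:05:00 is 2011-03-03 01:05:00 (crosses midnight).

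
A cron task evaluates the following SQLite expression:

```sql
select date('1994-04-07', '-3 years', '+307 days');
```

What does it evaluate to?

1992-02-08

Adding -3 years to 1994-04-07 gives 1991-04-07.
Applying '+307 days' to 1991-04-07: counting 307 days forward gives 1992-02-08.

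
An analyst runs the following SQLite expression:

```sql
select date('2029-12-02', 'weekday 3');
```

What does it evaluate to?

2029-12-05

`weekday 3` advances to the next Wednesday; 2029-12-02 is a Sunday, so it moves forward to 2029-12-05.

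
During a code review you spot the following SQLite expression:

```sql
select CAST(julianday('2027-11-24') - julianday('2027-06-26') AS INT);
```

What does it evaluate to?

151

4 days remain in June 2027 after the 26th (30 − 26).
July 2027: 31 days.
August 2027: 31 days.
September 2027: 30 days.
October 2027: 31 days.
Then 24 days into November 2027.
Total: 4 + 31 + 31 + 30 + 31 + 24 = 151.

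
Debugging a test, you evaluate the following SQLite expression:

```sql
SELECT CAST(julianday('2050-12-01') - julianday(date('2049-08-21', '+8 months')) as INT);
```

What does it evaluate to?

Adding +8 months to 2049-08-21 gives 2050-04-21.
9 days remain in April 2050 after the 21st (30 − 21).
Full months from May 2050 through November 2050 contribute their day counts.
Then 1 day into December 2050.
Total: 9 + 31 + 30 + 31 + 31 + 30 + 31 + 30 + 1 = 224.

224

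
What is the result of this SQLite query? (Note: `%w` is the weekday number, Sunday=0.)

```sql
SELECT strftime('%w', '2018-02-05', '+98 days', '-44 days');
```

First apply '+98 days', '-44 days': 2018-02-05 → 2018-03-31.
2018-03-31 is a Saturday; with Sunday=0 that is 6.

6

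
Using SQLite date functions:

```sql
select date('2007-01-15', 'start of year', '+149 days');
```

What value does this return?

2007-05-30

`start of year` rewinds 2007-01-15 to 2007-01-01.
Applying '+149 days' to 2007-01-01: counting 149 days forward gives 2007-05-30.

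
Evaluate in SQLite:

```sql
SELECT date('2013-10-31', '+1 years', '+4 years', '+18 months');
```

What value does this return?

2020-05-01

Adding +1 year to 2013-10-31 gives 2014-10-31.
Adding +4 years to 2014-10-31 gives 2018-10-31.
Adding +18 months to 2018-10-31 targets 2020-04-31. April 2020 has only 30 days, so SQLite normalizes the 1-day overflow forward to 2020-05-01.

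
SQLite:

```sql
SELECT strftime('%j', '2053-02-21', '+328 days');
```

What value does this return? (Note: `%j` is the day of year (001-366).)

015

First apply '+328 days': 2053-02-21 → 2054-01-15.
Day-of-year for 2054-01-15: days since 2054-01-01 inclusive = 15, zero-padded to 015.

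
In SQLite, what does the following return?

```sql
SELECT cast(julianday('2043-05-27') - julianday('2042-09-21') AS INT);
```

9 days remain in September 2042 after the 21st (30 − 21).
Full months from October 2042 through April 2043 contribute their day counts.
Then 27 days into May 2043.
Total: 9 + 31 + 30 + 31 + 31 + 28 + 31 + 30 + 27 = 248.

248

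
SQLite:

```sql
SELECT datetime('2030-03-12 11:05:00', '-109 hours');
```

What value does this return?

-109 hours from 2030-03-12 11:05:00 is 2030-03-07 22:05:00 (crosses midnight).

2030-03-07 22:05:00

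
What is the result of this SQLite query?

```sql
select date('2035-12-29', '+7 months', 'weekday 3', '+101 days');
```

2036-11-08

Adding +7 months to 2035-12-29 gives 2036-07-29.
`weekday 3` advances to the next Wednesday; 2036-07-29 is a Tuesday, so it moves forward to 2036-07-30.
Applying '+101 days' to 2036-07-30: counting 101 days forward gives 2036-11-08.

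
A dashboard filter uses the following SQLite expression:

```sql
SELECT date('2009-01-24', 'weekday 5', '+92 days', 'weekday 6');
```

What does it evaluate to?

2009-05-02

`weekday 5` advances to the next Friday; 2009-01-24 is a Saturday, so it moves forward to 2009-01-30.
Applying '+92 days' to 2009-01-30: counting 92 days forward gives 2009-05-02.
`weekday 6` advances to the next Saturday; 2009-05-02 is already a Saturday, so it stays at 2009-05-02.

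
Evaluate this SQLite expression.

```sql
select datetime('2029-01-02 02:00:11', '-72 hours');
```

-72 hours from 2029-01-02 02:00:11 is 2028-12-30 02:00:11 (crosses midnight).

2028-12-30 02:00:11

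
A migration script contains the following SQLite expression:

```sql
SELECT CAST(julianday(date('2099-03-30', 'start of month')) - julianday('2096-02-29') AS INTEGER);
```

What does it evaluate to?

1096

`start of month` rewinds 2099-03-30 to 2099-03-01.
0 days remain in February 2096 after the 29th (29 − 29).
Full months from March 2096 through February 2099 contribute their day counts.
Then 1 day into March 2099.
Total: 0 + 31 + 30 + 31 + 30 + 31 + 31 + 30 + 31 + 30 + 31 + 31 + 28 + 31 + 30 + 31 + 30 + 31 + 31 + 30 + 31 + 30 + 31 + 31 + 28 + 31 + 30 + 31 + 30 + 31 + 31 + 30 + 31 + 30 + 31 + 31 + 28 + 1 = 1096.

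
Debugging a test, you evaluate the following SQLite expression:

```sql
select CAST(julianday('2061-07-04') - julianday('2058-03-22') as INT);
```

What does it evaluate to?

1200

9 days remain in March 2058 after the 22nd (31 − 22).
Full months from April 2058 through June 2061 contribute their day counts.
Then 4 days into July 2061.
Total: 9 + 30 + 31 + 30 + 31 + 31 + 30 + 31 + 30 + 31 + 31 + 28 + 31 + 30 + 31 + 30 + 31 + 31 + 30 + 31 + 30 + 31 + 31 + 29 + 31 + 30 + 31 + 30 + 31 + 31 + 30 + 31 + 30 + 31 + 31 + 28 + 31 + 30 + 31 + 30 + 4 = 1200.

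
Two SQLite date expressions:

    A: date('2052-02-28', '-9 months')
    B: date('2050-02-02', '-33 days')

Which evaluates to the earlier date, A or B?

B

A = 2051-05-28.
B = 2049-12-31.
B is earlier.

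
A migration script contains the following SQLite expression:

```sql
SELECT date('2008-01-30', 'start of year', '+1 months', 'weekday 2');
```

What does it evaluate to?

2008-02-05

`start of year` rewinds 2008-01-30 to 2008-01-01.
Adding +1 month to 2008-01-01 gives 2008-02-01.
`weekday 2` advances to the next Tuesday; 2008-02-01 is a Friday, so it moves forward to 2008-02-05.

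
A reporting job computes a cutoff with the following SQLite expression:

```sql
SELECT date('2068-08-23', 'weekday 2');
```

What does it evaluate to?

2068-08-28

`weekday 2` advances to the next Tuesday; 2068-08-23 is a Thursday, so it moves forward to 2068-08-28.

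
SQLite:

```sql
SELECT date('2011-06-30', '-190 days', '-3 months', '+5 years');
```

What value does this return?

Applying '-190 days' to 2011-06-30: counting 190 days back gives 2010-12-22.
Adding -3 months to 2010-12-22 gives 2010-09-22.
Adding +5 years to 2010-09-22 gives 2015-09-22.

2015-09-22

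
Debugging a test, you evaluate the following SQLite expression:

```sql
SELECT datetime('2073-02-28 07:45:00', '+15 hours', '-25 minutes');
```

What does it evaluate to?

+15 hours from 2073-02-28 07:45:00 is 2073-02-28 22:45:00.
-25 minutes from 2073-02-28 22:45:00 is 2073-02-28 22:20:00.

2073-02-28 22:20:00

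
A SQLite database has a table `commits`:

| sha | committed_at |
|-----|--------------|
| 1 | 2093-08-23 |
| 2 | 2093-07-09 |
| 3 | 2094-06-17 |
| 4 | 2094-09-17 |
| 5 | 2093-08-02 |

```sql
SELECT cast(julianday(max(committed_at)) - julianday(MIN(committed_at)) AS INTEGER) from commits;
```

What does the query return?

MIN = 2093-07-09, MAX = 2094-09-17.
22 days remain in July 2093 after the 9th (31 − 9).
Full months from August 2093 through August 2094 contribute their day counts.
Then 17 days into September 2094.
Total: 22 + 31 + 30 + 31 + 30 + 31 + 31 + 28 + 31 + 30 + 31 + 30 + 31 + 31 + 17 = 435.

435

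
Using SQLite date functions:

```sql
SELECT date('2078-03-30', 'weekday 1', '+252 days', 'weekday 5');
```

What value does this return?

`weekday 1` advances to the next Monday; 2078-03-30 is a Wednesday, so it moves forward to 2078-04-04.
Applying '+252 days' to 2078-04-04: counting 252 days forward gives 2078-12-12.
`weekday 5` advances to the next Friday; 2078-12-12 is a Monday, so it moves forward to 2078-12-16.

2078-12-16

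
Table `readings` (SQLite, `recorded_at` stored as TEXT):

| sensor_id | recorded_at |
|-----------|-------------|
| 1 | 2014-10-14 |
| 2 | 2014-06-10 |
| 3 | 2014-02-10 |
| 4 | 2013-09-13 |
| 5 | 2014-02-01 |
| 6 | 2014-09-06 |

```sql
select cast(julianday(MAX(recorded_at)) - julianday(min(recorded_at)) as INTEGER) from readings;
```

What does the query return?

MIN = 2013-09-13, MAX = 2014-10-14.
17 days remain in September 2013 after the 13th (30 − 13).
Full months from October 2013 through September 2014 contribute their day counts.
Then 14 days into October 2014.
Total: 17 + 31 + 30 + 31 + 31 + 28 + 31 + 30 + 31 + 30 + 31 + 31 + 30 + 14 = 396.

396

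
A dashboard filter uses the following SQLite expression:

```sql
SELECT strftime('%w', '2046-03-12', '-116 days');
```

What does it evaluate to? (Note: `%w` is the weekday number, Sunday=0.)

First apply '-116 days': 2046-03-12 → 2045-11-16.
2045-11-16 is a Thursday; with Sunday=0 that is 4.

4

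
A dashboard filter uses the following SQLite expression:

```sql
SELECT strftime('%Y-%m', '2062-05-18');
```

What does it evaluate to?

`%Y-%m` extracts the year-month: 2062-05.

2062-05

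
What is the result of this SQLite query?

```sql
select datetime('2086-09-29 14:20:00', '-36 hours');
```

2086-09-28 02:20:00

-36 hours from 2086-09-29 14:20:00 is 2086-09-28 02:20:00 (crosses midnight).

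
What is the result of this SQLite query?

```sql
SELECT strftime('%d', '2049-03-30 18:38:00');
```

`%d` extracts the 2-digit day of month: 30.

30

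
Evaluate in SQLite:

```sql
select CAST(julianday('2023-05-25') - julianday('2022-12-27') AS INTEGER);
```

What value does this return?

149

4 days remain in December 2022 after the 27th (31 − 27).
January 2023: 31 days.
February 2023: 28 days.
March 2023: 31 days.
April 2023: 30 days.
Then 25 days into May 2023.
Total: 4 + 31 + 28 + 31 + 30 + 25 = 149.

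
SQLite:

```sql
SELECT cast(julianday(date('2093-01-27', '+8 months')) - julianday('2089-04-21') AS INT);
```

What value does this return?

1620

Adding +8 months to 2093-01-27 gives 2093-09-27.
9 days remain in April 2089 after the 21st (30 − 21).
Full months from May 2089 through August 2093 contribute their day counts.
Then 27 days into September 2093.
Total: 9 + 31 + 30 + 31 + 31 + 30 + 31 + 30 + 31 + 31 + 28 + 31 + 30 + 31 + 30 + 31 + 31 + 30 + 31 + 30 + 31 + 31 + 28 + 31 + 30 + 31 + 30 + 31 + 31 + 30 + 31 + 30 + 31 + 31 + 29 + 31 + 30 + 31 + 30 + 31 + 31 + 30 + 31 + 30 + 31 + 31 + 28 + 31 + 30 + 31 + 30 + 31 + 31 + 27 = 1620.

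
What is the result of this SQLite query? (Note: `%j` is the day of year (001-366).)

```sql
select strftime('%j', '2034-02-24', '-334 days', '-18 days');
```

068

First apply '-334 days', '-18 days': 2034-02-24 → 2033-03-09.
Day-of-year for 2033-03-09: days since 2033-01-01 inclusive = 68, zero-padded to 068.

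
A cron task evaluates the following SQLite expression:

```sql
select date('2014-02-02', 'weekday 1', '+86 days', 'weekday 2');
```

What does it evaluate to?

2014-05-06

`weekday 1` advances to the next Monday; 2014-02-02 is a Sunday, so it moves forward to 2014-02-03.
Applying '+86 days' to 2014-02-03: counting 86 days forward gives 2014-04-30.
`weekday 2` advances to the next Tuesday; 2014-04-30 is a Wednesday, so it moves forward to 2014-05-06.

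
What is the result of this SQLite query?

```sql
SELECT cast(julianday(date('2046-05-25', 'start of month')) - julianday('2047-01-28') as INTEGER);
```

`start of month` rewinds 2046-05-25 to 2046-05-01.
30 days remain in May 2046 after the 1st (31 − 1).
Full months from June 2046 through December 2046 contribute their day counts.
Then 28 days into January 2047.
Total: 30 + 30 + 31 + 31 + 30 + 31 + 30 + 31 + 28 = 272.
The subtraction is earlier − later, so the result is −272 → -272.

-272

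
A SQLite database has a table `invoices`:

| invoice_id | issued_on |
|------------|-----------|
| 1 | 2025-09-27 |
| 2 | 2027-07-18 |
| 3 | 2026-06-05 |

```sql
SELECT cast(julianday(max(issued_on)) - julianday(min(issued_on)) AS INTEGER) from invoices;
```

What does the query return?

MIN = 2025-09-27, MAX = 2027-07-18.
3 days remain in September 2025 after the 27th (30 − 27).
Full months from October 2025 through June 2027 contribute their day counts.
Then 18 days into July 2027.
Total: 3 + 31 + 30 + 31 + 31 + 28 + 31 + 30 + 31 + 30 + 31 + 31 + 30 + 31 + 30 + 31 + 31 + 28 + 31 + 30 + 31 + 30 + 18 = 659.

659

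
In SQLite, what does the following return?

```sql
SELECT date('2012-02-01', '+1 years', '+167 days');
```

2013-07-18

Adding +1 year to 2012-02-01 gives 2013-02-01.
Applying '+167 days' to 2013-02-01: counting 167 days forward gives 2013-07-18.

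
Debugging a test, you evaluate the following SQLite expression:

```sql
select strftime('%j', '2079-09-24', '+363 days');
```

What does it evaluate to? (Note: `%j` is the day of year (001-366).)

265

First apply '+363 days': 2079-09-24 → 2080-09-21.
Day-of-year for 2080-09-21: days since 2080-01-01 inclusive = 265, zero-padded to 265.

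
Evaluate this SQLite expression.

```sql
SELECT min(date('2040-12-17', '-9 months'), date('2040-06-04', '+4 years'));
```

2040-03-17

date('2040-12-17', '-9 months') → 2040-03-17.
date('2040-06-04', '+4 years') → 2044-06-04.
Earlier of the two is 2040-03-17.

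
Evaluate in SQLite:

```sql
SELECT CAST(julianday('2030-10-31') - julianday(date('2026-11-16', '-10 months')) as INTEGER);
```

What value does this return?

1749

Adding -10 months to 2026-11-16 gives 2026-01-16.
15 days remain in January 2026 after the 16th (31 − 16).
Full months from February 2026 through September 2030 contribute their day counts.
Then 31 days into October 2030.
Total: 15 + 28 + 31 + 30 + 31 + 30 + 31 + 31 + 30 + 31 + 30 + 31 + 31 + 28 + 31 + 30 + 31 + 30 + 31 + 31 + 30 + 31 + 30 + 31 + 31 + 29 + 31 + 30 + 31 + 30 + 31 + 31 + 30 + 31 + 30 + 31 + 31 + 28 + 31 + 30 + 31 + 30 + 31 + 31 + 30 + 31 + 30 + 31 + 31 + 28 + 31 + 30 + 31 + 30 + 31 + 31 + 30 + 31 = 1749.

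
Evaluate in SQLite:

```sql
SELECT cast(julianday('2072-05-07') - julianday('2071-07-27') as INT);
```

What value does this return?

285

4 days remain in July 2071 after the 27th (31 − 27).
Full months from August 2071 through April 2072 contribute their day counts.
Then 7 days into May 2072.
Total: 4 + 31 + 30 + 31 + 30 + 31 + 31 + 29 + 31 + 30 + 7 = 285.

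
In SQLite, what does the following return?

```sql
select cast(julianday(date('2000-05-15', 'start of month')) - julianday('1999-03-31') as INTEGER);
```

`start of month` rewinds 2000-05-15 to 2000-05-01.
0 days remain in March 1999 after the 31st (31 − 31).
Full months from April 1999 through April 2000 contribute their day counts.
Then 1 day into May 2000.
Total: 0 + 30 + 31 + 30 + 31 + 31 + 30 + 31 + 30 + 31 + 31 + 29 + 31 + 30 + 1 = 397.

397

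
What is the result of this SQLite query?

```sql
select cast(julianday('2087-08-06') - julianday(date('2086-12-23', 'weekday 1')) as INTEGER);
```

`weekday 1` advances to the next Monday; 2086-12-23 is already a Monday, so it stays at 2086-12-23.
8 days remain in December 2086 after the 23rd (31 − 23).
Full months from January 2087 through July 2087 contribute their day counts.
Then 6 days into August 2087.
Total: 8 + 31 + 28 + 31 + 30 + 31 + 30 + 31 + 6 = 226.

226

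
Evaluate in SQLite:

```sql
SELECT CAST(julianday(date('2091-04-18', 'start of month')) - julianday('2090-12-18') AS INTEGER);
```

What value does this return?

`start of month` rewinds 2091-04-18 to 2091-04-01.
13 days remain in December 2090 after the 18th (31 − 18).
January 2091: 31 days.
February 2091: 28 days.
March 2091: 31 days.
Then 1 day into April 2091.
Total: 13 + 31 + 28 + 31 + 1 = 104.

104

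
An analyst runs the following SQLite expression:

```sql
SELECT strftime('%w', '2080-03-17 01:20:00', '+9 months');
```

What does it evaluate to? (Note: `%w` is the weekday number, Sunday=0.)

2

First apply '+9 months': 2080-03-17 01:20:00 → 2080-12-17 01:20:00.
2080-12-17 is a Tuesday; with Sunday=0 that is 2.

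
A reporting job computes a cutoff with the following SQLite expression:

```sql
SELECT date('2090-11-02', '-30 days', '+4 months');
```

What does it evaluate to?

Going back 2 days from 2090-11-02 reaches 2090-10-31 (last day of October, 31 days).
Going back 28 days within October lands on 2090-10-03.
Adding +4 months to 2090-10-03 gives 2091-02-03.

2091-02-03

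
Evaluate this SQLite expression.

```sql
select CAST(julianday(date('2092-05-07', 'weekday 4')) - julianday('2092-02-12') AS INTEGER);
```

`weekday 4` advances to the next Thursday; 2092-05-07 is a Wednesday, so it moves forward to 2092-05-08.
17 days remain in February 2092 after the 12th (29 − 12).
March 2092: 31 days.
April 2092: 30 days.
Then 8 days into May 2092.
Total: 17 + 31 + 30 + 8 = 86.

86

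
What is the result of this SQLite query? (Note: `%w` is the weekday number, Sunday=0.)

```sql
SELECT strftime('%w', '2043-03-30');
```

2043-03-30 is a Monday; with Sunday=0 that is 1.

1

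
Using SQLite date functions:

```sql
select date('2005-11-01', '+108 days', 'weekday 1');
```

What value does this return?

2006-02-20

Applying '+108 days' to 2005-11-01: counting 108 days forward gives 2006-02-17.
`weekday 1` advances to the next Monday; 2006-02-17 is a Friday, so it moves forward to 2006-02-20.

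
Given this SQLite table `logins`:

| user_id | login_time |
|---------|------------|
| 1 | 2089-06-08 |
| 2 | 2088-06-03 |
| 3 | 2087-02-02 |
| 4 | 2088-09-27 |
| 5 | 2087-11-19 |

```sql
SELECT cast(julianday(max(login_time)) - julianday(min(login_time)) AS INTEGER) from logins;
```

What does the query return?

MIN = 2087-02-02, MAX = 2089-06-08.
26 days remain in February 2087 after the 2nd (28 − 2).
Full months from March 2087 through May 2089 contribute their day counts.
Then 8 days into June 2089.
Total: 26 + 31 + 30 + 31 + 30 + 31 + 31 + 30 + 31 + 30 + 31 + 31 + 29 + 31 + 30 + 31 + 30 + 31 + 31 + 30 + 31 + 30 + 31 + 31 + 28 + 31 + 30 + 31 + 8 = 857.

857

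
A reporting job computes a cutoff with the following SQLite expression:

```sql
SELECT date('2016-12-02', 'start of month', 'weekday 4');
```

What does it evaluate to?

`start of month` rewinds 2016-12-02 to 2016-12-01.
`weekday 4` advances to the next Thursday; 2016-12-01 is already a Thursday, so it stays at 2016-12-01.

2016-12-01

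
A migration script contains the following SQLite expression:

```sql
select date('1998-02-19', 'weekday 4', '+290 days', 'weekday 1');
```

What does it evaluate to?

`weekday 4` advances to the next Thursday; 1998-02-19 is already a Thursday, so it stays at 1998-02-19.
Applying '+290 days' to 1998-02-19: counting 290 days forward gives 1998-12-06.
`weekday 1` advances to the next Monday; 1998-12-06 is a Sunday, so it moves forward to 1998-12-07.

1998-12-07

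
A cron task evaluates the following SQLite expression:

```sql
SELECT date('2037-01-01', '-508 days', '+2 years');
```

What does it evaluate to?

Applying '-508 days' to 2037-01-01: counting 508 days back gives 2035-08-12.
Adding +2 years to 2035-08-12 gives 2037-08-12.

2037-08-12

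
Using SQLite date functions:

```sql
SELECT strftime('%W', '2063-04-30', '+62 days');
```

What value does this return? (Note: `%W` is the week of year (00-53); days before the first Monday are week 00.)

First apply '+62 days': 2063-04-30 → 2063-07-01.
2063-07-01 is a Sunday. SQLite's %W counts Mondays since the year started; the result is 26.

26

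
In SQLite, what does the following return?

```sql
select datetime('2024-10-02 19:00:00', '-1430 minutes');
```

2024-10-01 19:10:00

1430 minutes = 23h 50m; -1430 minutes from 2024-10-02 19:00:00 is 2024-10-01 19:10:00 (crosses midnight).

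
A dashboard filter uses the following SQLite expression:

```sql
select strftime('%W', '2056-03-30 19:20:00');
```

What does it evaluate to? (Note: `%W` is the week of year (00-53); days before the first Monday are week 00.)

13

2056-03-30 is a Thursday. SQLite's %W counts Mondays since the year started; the result is 13.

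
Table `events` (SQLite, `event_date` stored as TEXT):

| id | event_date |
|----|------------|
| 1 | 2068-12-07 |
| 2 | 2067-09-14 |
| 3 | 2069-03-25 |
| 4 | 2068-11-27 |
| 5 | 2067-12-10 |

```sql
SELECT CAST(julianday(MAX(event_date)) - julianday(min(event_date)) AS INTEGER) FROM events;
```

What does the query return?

558

MIN = 2067-09-14, MAX = 2069-03-25.
16 days remain in September 2067 after the 14th (30 − 14).
Full months from October 2067 through February 2069 contribute their day counts.
Then 25 days into March 2069.
Total: 16 + 31 + 30 + 31 + 31 + 29 + 31 + 30 + 31 + 30 + 31 + 31 + 30 + 31 + 30 + 31 + 31 + 28 + 25 = 558.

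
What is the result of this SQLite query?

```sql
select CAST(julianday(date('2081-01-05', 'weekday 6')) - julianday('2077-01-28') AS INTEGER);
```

1444

`weekday 6` advances to the next Saturday; 2081-01-05 is a Sunday, so it moves forward to 2081-01-11.
3 days remain in January 2077 after the 28th (31 − 28).
Full months from February 2077 through December 2080 contribute their day counts.
Then 11 days into January 2081.
Total: 3 + 28 + 31 + 30 + 31 + 30 + 31 + 31 + 30 + 31 + 30 + 31 + 31 + 28 + 31 + 30 + 31 + 30 + 31 + 31 + 30 + 31 + 30 + 31 + 31 + 28 + 31 + 30 + 31 + 30 + 31 + 31 + 30 + 31 + 30 + 31 + 31 + 29 + 31 + 30 + 31 + 30 + 31 + 31 + 30 + 31 + 30 + 31 + 11 = 1444.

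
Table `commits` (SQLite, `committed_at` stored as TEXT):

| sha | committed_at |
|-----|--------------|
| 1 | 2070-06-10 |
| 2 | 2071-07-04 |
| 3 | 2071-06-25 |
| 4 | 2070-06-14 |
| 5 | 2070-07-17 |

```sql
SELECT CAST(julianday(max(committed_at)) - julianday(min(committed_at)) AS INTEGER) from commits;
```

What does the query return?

MIN = 2070-06-10, MAX = 2071-07-04.
20 days remain in June 2070 after the 10th (30 − 10).
Full months from July 2070 through June 2071 contribute their day counts.
Then 4 days into July 2071.
Total: 20 + 31 + 31 + 30 + 31 + 30 + 31 + 31 + 28 + 31 + 30 + 31 + 30 + 4 = 389.

389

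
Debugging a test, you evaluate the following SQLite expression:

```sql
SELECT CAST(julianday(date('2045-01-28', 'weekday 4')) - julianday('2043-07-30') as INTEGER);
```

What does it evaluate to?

`weekday 4` advances to the next Thursday; 2045-01-28 is a Saturday, so it moves forward to 2045-02-02.
1 day remains in July 2043 after the 30th (31 − 30).
Full months from August 2043 through January 2045 contribute their day counts.
Then 2 days into February 2045.
Total: 1 + 31 + 30 + 31 + 30 + 31 + 31 + 29 + 31 + 30 + 31 + 30 + 31 + 31 + 30 + 31 + 30 + 31 + 31 + 2 = 553.

553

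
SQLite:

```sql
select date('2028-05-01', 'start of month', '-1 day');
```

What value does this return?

2028-04-30

`start of month` rewinds 2028-05-01 to 2028-05-01.
Going back 1 day from 2028-05-01 reaches 2028-04-30 (last day of April, 30 days).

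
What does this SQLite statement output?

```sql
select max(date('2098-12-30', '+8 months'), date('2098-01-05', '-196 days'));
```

2099-08-30

date('2098-12-30', '+8 months') → 2099-08-30.
date('2098-01-05', '-196 days') → 2097-06-23.
Later of the two is 2099-08-30.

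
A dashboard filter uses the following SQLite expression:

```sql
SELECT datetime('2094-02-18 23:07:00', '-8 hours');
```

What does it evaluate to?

-8 hours from 2094-02-18 23:07:00 is 2094-02-18 15:07:00.

2094-02-18 15:07:00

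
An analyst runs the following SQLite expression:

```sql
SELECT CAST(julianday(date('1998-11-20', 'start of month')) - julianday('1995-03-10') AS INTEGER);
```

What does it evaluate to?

1332

`start of month` rewinds 1998-11-20 to 1998-11-01.
21 days remain in March 1995 after the 10th (31 − 10).
Full months from April 1995 through October 1998 contribute their day counts.
Then 1 day into November 1998.
Total: 21 + 30 + 31 + 30 + 31 + 31 + 30 + 31 + 30 + 31 + 31 + 29 + 31 + 30 + 31 + 30 + 31 + 31 + 30 + 31 + 30 + 31 + 31 + 28 + 31 + 30 + 31 + 30 + 31 + 31 + 30 + 31 + 30 + 31 + 31 + 28 + 31 + 30 + 31 + 30 + 31 + 31 + 30 + 31 + 1 = 1332.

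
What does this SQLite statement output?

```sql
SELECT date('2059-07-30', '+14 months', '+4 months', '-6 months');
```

2060-07-30

Adding +14 months to 2059-07-30 gives 2060-09-30.
Adding +4 months to 2060-09-30 gives 2061-01-30.
Adding -6 months to 2061-01-30 gives 2060-07-30.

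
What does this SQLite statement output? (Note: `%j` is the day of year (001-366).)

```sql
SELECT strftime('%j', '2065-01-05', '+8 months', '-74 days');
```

174

First apply '+8 months', '-74 days': 2065-01-05 → 2065-06-23.
Day-of-year for 2065-06-23: days since 2065-01-01 inclusive = 174, zero-padded to 174.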